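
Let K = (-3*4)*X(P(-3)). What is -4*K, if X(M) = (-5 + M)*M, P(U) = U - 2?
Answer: 2400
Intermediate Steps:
P(U) = -2 + U
X(M) = M*(-5 + M)
K = -600 (K = (-3*4)*((-2 - 3)*(-5 + (-2 - 3))) = -(-60)*(-5 - 5) = -(-60)*(-10) = -12*50 = -600)
-4*K = -4*(-600) = 2400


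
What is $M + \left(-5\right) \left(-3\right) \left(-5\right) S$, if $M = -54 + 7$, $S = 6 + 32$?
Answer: $-2897$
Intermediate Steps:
$S = 38$
$M = -47$
$M + \left(-5\right) \left(-3\right) \left(-5\right) S = -47 + \left(-5\right) \left(-3\right) \left(-5\right) 38 = -47 + 15 \left(-5\right) 38 = -47 - 2850 = -2897$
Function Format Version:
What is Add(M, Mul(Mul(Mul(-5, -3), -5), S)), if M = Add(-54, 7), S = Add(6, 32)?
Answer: -2897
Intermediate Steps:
S = 38
M = -47
Add(M, Mul(Mul(Mul(-5, -3), -5), S)) = Add(-47, Mul(Mul(Mul(-5, -3), -5), 38)) = Add(-47, Mul(Mul(15, -5), 38)) = Add(-47, Mul(-75, 38)) = Add(-47, -2850) = -2897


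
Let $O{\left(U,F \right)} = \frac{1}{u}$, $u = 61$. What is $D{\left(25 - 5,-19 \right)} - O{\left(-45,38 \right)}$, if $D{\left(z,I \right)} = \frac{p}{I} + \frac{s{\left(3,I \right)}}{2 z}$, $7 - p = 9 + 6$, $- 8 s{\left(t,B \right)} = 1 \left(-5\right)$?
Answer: $\frac{31175}{74176} \approx 0.42028$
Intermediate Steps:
$s{\left(t,B \right)} = \frac{5}{8}$ ($s{\left(t,B \right)} = - \frac{1 \left(-5\right)}{8} = \left(- \frac{1}{8}\right) \left(-5\right) = \frac{5}{8}$)
$O{\left(U,F \right)} = \frac{1}{61}$
$p = -8$ ($p = 7 - \left(9 + 6\right) = 7 - 15 = -8$)
$D{\left(z,I \right)} = - \frac{8}{I} + \frac{5}{16 z}$ ($D{\left(z,I \right)} = - \frac{8}{I} + \frac{5}{8 \cdot 2 z} = - \frac{8}{I} + \frac{5 \frac{1}{2 z}}{8} = - \frac{8}{I} + \frac{5}{16 z}$)
$D{\left(25 - 5,-19 \right)} - O{\left(-45,38 \right)} = \left(- \frac{8}{-19} + \frac{5}{16 \left(25 - 5\right)}\right) - \frac{1}{61} = \left(\left(-8\right) \left(- \frac{1}{19}\right) + \frac{5}{16 \cdot 20}\right) - \frac{1}{61} = \left(\frac{8}{19} + \frac{5}{16} \cdot \frac{1}{20}\right) - \frac{1}{61} = \left(\frac{8}{19} + \frac{1}{64}\right) - \frac{1}{61} = \frac{531}{1216} - \frac{1}{61} = \frac{31175}{74176}$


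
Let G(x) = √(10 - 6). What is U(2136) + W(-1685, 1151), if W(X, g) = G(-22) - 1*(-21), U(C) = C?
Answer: 2159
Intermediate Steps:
G(x) = 2 (G(x) = √4 = 2)
W(X, g) = 23 (W(X, g) = 2 - 1*(-21) = 2 + 21 = 23)
U(2136) + W(-1685, 1151) = 2136 + 23 = 2159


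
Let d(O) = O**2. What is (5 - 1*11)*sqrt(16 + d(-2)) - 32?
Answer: -32 - 12*sqrt(5) ≈ -58.833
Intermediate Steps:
(5 - 1*11)*sqrt(16 + d(-2)) - 32 = (5 - 1*11)*sqrt(16 + (-2)**2) - 32 = (5 - 11)*sqrt(16 + 4) - 32 = -12*sqrt(5) - 32 = -32 - 12*sqrt(5)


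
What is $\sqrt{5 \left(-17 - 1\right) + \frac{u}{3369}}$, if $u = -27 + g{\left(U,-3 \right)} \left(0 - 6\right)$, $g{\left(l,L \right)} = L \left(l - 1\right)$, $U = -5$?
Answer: $\frac{3 i \sqrt{12616905}}{1123} \approx 9.489 i$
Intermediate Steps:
$g{\left(l,L \right)} = L \left(-1 + l\right)$
$u = -135$ ($u = -27 + - 3 \left(-1 - 5\right) \left(0 - 6\right) = -27 + \left(-3\right) \left(-6\right) \left(-6\right) = -27 + 18 \left(-6\right) = -27 - 108 = -135$)
$\sqrt{5 \left(-17 - 1\right) + \frac{u}{3369}} = \sqrt{5 \left(-17 - 1\right) - \frac{135}{3369}} = \sqrt{5 \left(-18\right) - \frac{45}{1123}} = \sqrt{-90 - \frac{45}{1123}} = \sqrt{- \frac{101115}{1123}} = \frac{3 i \sqrt{12616905}}{1123}$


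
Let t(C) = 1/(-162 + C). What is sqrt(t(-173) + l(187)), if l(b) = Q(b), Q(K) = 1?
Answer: sqrt(111890)/335 ≈ 0.99851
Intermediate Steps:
l(b) = 1
sqrt(t(-173) + l(187)) = sqrt(1/(-162 - 173) + 1) = sqrt(1/(-335) + 1) = sqrt(-1/335 + 1) = sqrt(334/335) = sqrt(111890)/335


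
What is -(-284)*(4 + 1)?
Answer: 1420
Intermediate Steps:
-(-284)*(4 + 1) = -(-284)*5 = -142*(-10) = 1420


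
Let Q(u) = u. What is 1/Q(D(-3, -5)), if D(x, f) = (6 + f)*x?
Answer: -⅓ ≈ -0.33333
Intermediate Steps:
D(x, f) = x*(6 + f)
1/Q(D(-3, -5)) = 1/(-3*(6 - 5)) = 1/(-3*1) = 1/(-3) = -⅓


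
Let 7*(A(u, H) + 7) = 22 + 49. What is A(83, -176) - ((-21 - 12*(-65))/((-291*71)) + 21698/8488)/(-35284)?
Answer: 22689024281461/7219070974864 ≈ 3.1429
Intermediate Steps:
A(u, H) = 22/7 (A(u, H) = -7 + (22 + 49)/7 = -7 + (⅐)*71 = -7 + 71/7 = 22/7)
A(83, -176) - ((-21 - 12*(-65))/((-291*71)) + 21698/8488)/(-35284) = 22/7 - ((-21 - 12*(-65))/((-291*71)) + 21698/8488)/(-35284) = 22/7 - ((-21 + 780)/(-20661) + 21698*(1/8488))*(-1)/35284 = 22/7 - (759*(-1/20661) + 10849/4244)*(-1)/35284 = 22/7 - (-253/6887 + 10849/4244)*(-1)/35284 = 22/7 - 73643331*(-1)/(29228428*35284) = 22/7 - 1*(-73643331/1031295853552) = 22/7 + 73643331/1031295853552 = 22689024281461/7219070974864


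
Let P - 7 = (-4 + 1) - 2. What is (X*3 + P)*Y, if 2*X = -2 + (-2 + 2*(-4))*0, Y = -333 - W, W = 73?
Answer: 406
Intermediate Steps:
P = 2 (P = 7 + ((-4 + 1) - 2) = 7 + (-3 - 2) = 7 - 5 = 2)
Y = -406 (Y = -333 - 1*73 = -333 - 73 = -406)
X = -1 (X = (-2 + (-2 + 2*(-4))*0)/2 = (-2 + (-2 - 8)*0)/2 = (-2 - 10*0)/2 = (-2 + 0)/2 = (½)*(-2) = -1)
(X*3 + P)*Y = (-1*3 + 2)*(-406) = (-3 + 2)*(-406) = -1*(-406) = 406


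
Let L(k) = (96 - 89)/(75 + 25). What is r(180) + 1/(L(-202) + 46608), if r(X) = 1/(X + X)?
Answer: 4696807/1677890520 ≈ 0.0027992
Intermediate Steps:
L(k) = 7/100
r(X) = 1/(2*X)
r(180) + 1/(L(-202) + 46608) = (½)/180 + 1/(7/100 + 46608) = (½)*(1/180) + 1/(4660807/100) = 1/360 + 100/4660807 = 4696807/1677890520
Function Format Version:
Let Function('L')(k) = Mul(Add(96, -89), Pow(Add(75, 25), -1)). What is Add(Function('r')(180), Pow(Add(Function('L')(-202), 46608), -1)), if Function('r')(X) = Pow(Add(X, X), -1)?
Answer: Rational(4696807, 1677890520) ≈ 0.0027992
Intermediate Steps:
Function('L')(k) = Rational(7, 100) (Function('L')(k) = Mul(7, Pow(100, -1)) = Mul(7, Rational(1, 100)) = Rational(7, 100))
Function('r')(X) = Mul(Rational(1, 2), Pow(X, -1)) (Function('r')(X) = Pow(Mul(2, X), -1) = Mul(Rational(1, 2), Pow(X, -1)))
Add(Function('r')(180), Pow(Add(Function('L')(-202), 46608), -1)) = Add(Mul(Rational(1, 2), Pow(180, -1)), Pow(Add(Rational(7, 100), 46608), -1)) = Add(Mul(Rational(1, 2), Rational(1, 180)), Pow(Rational(4660807, 100), -1)) = Add(Rational(1, 360), Rational(100, 4660807)) = Rational(4696807, 1677890520)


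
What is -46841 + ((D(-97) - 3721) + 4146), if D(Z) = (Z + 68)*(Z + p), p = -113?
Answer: -40326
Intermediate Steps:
D(Z) = (-113 + Z)*(68 + Z) (D(Z) = (Z + 68)*(Z - 113) = (68 + Z)*(-113 + Z) = (-113 + Z)*(68 + Z))
-46841 + ((D(-97) - 3721) + 4146) = -46841 + (((-7684 + (-97)**2 - 45*(-97)) - 3721) + 4146) = -46841 + (((-7684 + 9409 + 4365) - 3721) + 4146) = -46841 + ((6090 - 3721) + 4146) = -46841 + (2369 + 4146) = -46841 + 6515 = -40326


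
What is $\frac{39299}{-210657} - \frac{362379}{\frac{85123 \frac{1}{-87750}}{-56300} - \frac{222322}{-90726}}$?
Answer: $- \frac{5702633992331741996457017}{38562542410173793131} \approx -1.4788 \cdot 10^{5}$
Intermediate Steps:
$\frac{39299}{-210657} - \frac{362379}{\frac{85123 \frac{1}{-87750}}{-56300} - \frac{222322}{-90726}} = 39299 \left(- \frac{1}{210657}\right) - \frac{362379}{85123 \left(- \frac{1}{87750}\right) \left(- \frac{1}{56300}\right) - - \frac{111161}{45363}} = - \frac{39299}{210657} - \frac{362379}{\left(- \frac{85123}{87750}\right) \left(- \frac{1}{56300}\right) + \frac{111161}{45363}} = - \frac{39299}{210657} - \frac{362379}{\frac{85123}{4940325000} + \frac{111161}{45363}} = - \frac{39299}{210657} - \frac{362379}{\frac{183058442919883}{74702654325000}} = - \frac{39299}{210657} - \frac{27070673171639175000}{183058442919883} = - \frac{5702633992331741996457017}{38562542410173793131}$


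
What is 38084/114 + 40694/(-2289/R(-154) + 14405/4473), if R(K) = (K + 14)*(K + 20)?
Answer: 28513298108738/2117135553 ≈ 13468.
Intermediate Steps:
R(K) = (14 + K)*(20 + K)
38084/114 + 40694/(-2289/R(-154) + 14405/4473) = 38084/114 + 40694/(-2289/(280 + (-154)**2 + 34*(-154)) + 14405/4473) = 38084*(1/114) + 40694/(-2289/(280 + 23716 - 5236) + 14405*(1/4473)) = 19042/57 + 40694/(-2289/18760 + 14405/4473) = 19042/57 + 40694/(-2289*1/18760 + 14405/4473) = 19042/57 + 40694/(-327/2680 + 14405/4473) = 19042/57 + 40694/(37142729/11987640) = 19042/57 + 40694*(11987640/37142729) = 19042/57 + 487825022160/37142729 = 28513298108738/2117135553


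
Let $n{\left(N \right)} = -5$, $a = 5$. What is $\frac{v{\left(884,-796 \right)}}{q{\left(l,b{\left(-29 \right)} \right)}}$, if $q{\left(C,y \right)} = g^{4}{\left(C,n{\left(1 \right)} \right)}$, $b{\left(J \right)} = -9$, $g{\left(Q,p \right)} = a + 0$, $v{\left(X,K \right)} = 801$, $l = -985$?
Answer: $\frac{801}{625} \approx 1.2816$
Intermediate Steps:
$g{\left(Q,p \right)} = 5$ ($g{\left(Q,p \right)} = 5 + 0 = 5$)
$q{\left(C,y \right)} = 625$ ($q{\left(C,y \right)} = 5^{4} = 625$)
$\frac{v{\left(884,-796 \right)}}{q{\left(l,b{\left(-29 \right)} \right)}} = \frac{801}{625}$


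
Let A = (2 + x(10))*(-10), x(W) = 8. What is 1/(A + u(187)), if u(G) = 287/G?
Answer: -187/18413 ≈ -0.010156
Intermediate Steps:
A = -100 (A = (2 + 8)*(-10) = 10*(-10) = -100)
1/(A + u(187)) = 1/(-100 + 287/187) = 1/(-18413/187) = -187/18413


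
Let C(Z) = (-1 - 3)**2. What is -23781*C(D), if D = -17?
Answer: -380496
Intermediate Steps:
C(Z) = 16 (C(Z) = (-4)**2 = 16)
-23781*C(D) = -23781*16 = -380496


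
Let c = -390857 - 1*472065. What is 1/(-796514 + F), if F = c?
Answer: -1/1659436 ≈ -6.0261e-7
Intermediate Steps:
c = -862922 (c = -390857 - 472065 = -862922)
F = -862922
1/(-796514 + F) = 1/(-796514 - 862922) = 1/(-1659436) = -1/1659436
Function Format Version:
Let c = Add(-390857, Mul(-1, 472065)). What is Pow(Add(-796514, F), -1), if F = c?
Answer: Rational(-1, 1659436) ≈ -6.0261e-7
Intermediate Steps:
c = -862922 (c = Add(-390857, -472065) = -862922)
F = -862922
Pow(Add(-796514, F), -1) = Pow(Add(-796514, -862922), -1) = Pow(-1659436, -1) = Rational(-1, 1659436)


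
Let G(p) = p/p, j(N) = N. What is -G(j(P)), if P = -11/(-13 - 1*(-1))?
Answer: -1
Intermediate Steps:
P = 11/12 (P = -11/(-13 + 1) = -11/(-12) = -11*(-1/12) = 11/12 ≈ 0.91667)
G(p) = 1
-G(j(P)) = -1*1 = -1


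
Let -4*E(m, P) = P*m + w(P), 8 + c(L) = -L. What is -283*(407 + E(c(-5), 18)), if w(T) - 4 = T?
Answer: -117445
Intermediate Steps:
c(L) = -8 - L
w(T) = 4 + T
E(m, P) = -1 - P/4 - P*m/4 (E(m, P) = -(P*m + (4 + P))/4 = -(4 + P + P*m)/4 = -1 - P/4 - P*m/4)
-283*(407 + E(c(-5), 18)) = -283*(407 + (-1 - ¼*18 - ¼*18*(-8 - 1*(-5)))) = -283*(407 + (-1 - 9/2 - ¼*18*(-8 + 5))) = -283*(407 + (-1 - 9/2 - ¼*18*(-3))) = -283*(407 + (-1 - 9/2 + 27/2)) = -283*(407 + 8) = -283*415 = -117445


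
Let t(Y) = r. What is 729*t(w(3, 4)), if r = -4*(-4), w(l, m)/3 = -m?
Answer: 11664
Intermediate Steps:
w(l, m) = -3*m (w(l, m) = 3*(-m) = -3*m)
r = 16
t(Y) = 16
729*t(w(3, 4)) = 729*16 = 11664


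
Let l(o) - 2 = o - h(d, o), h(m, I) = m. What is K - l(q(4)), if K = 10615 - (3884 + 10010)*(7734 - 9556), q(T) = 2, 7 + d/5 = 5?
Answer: 25325469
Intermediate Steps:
d = -10 (d = -35 + 5*5 = -35 + 25 = -10)
K = 25325483 (K = 10615 - 13894*(-1822) = 10615 - 1*(-25314868) = 10615 + 25314868 = 25325483)
l(o) = 12 + o (l(o) = 2 + (o - 1*(-10)) = 2 + (o + 10) = 2 + (10 + o) = 12 + o)
K - l(q(4)) = 25325483 - (12 + 2) = 25325483 - 1*14 = 25325483 - 14 = 25325469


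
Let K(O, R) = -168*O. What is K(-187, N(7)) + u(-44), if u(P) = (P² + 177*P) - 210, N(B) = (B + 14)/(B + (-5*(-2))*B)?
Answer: 25354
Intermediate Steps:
N(B) = (14 + B)/(11*B) (N(B) = (14 + B)/(B + 10*B) = (14 + B)/((11*B)) = (14 + B)*(1/(11*B)) = (14 + B)/(11*B))
u(P) = -210 + P² + 177*P
K(-187, N(7)) + u(-44) = -168*(-187) + (-210 + (-44)² + 177*(-44)) = 31416 + (-210 + 1936 - 7788) = 31416 - 6062 = 25354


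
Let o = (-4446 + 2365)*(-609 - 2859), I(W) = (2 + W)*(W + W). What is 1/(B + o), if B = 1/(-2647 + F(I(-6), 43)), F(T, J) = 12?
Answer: 2635/19016552579 ≈ 1.3856e-7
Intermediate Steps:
I(W) = 2*W*(2 + W) (I(W) = (2 + W)*(2*W) = 2*W*(2 + W))
o = 7216908 (o = -2081*(-3468) = 7216908)
B = -1/2635 (B = 1/(-2647 + 12) = 1/(-2635) = -1/2635 ≈ -0.00037951)
1/(B + o) = 1/(-1/2635 + 7216908) = 1/(19016552579/2635) = 2635/19016552579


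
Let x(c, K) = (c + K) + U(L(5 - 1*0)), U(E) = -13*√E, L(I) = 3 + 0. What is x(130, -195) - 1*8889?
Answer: -8954 - 13*√3 ≈ -8976.5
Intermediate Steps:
L(I) = 3
x(c, K) = K + c - 13*√3 (x(c, K) = (c + K) - 13*√3 = (K + c) - 13*√3 = K + c - 13*√3)
x(130, -195) - 1*8889 = (-195 + 130 - 13*√3) - 1*8889 = (-65 - 13*√3) - 8889 = -8954 - 13*√3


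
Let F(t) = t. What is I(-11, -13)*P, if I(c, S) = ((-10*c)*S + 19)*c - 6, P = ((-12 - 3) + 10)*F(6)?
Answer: -465450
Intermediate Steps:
P = -30 (P = ((-12 - 3) + 10)*6 = (-15 + 10)*6 = -5*6 = -30)
I(c, S) = -6 + c*(19 - 10*S*c) (I(c, S) = (-10*S*c + 19)*c - 6 = (19 - 10*S*c)*c - 6 = c*(19 - 10*S*c) - 6 = -6 + c*(19 - 10*S*c))
I(-11, -13)*P = (-6 + 19*(-11) - 10*(-13)*(-11)²)*(-30) = (-6 - 209 - 10*(-13)*121)*(-30) = (-6 - 209 + 15730)*(-30) = 15515*(-30) = -465450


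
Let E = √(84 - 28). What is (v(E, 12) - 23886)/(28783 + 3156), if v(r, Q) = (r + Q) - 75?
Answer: -23949/31939 + 2*√14/31939 ≈ -0.74960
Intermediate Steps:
E = 2*√14 (E = √56 = 2*√14 ≈ 7.4833)
v(r, Q) = -75 + Q + r (v(r, Q) = (Q + r) - 75 = -75 + Q + r)
(v(E, 12) - 23886)/(28783 + 3156) = ((-75 + 12 + 2*√14) - 23886)/(28783 + 3156) = ((-63 + 2*√14) - 23886)/31939 = (-23949 + 2*√14)*(1/31939) = -23949/31939 + 2*√14/31939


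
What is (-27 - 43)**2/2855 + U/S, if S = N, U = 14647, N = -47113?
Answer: 37807303/26901523 ≈ 1.4054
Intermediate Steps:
S = -47113
(-27 - 43)**2/2855 + U/S = (-27 - 43)**2/2855 + 14647/(-47113) = (-70)**2*(1/2855) + 14647*(-1/47113) = 4900*(1/2855) - 14647/47113 = 980/571 - 14647/47113 = 37807303/26901523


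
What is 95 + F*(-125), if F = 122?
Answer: -15155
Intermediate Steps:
95 + F*(-125) = 95 + 122*(-125) = 95 - 15250 = -15155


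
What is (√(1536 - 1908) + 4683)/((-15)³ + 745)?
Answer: -4683/2630 - I*√93/1315 ≈ -1.7806 - 0.0073336*I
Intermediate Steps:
(√(1536 - 1908) + 4683)/((-15)³ + 745) = (√(-372) + 4683)/(-3375 + 745) = (2*I*√93 + 4683)/(-2630) = (4683 + 2*I*√93)*(-1/2630) = -4683/2630 - I*√93/1315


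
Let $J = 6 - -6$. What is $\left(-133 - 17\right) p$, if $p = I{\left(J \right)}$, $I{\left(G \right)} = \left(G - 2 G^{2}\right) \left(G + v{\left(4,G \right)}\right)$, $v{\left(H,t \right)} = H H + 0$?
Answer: $1159200$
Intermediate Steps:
$J = 12$ ($J = 6 + 6 = 12$)
$v{\left(H,t \right)} = H^{2}$ ($v{\left(H,t \right)} = H^{2} + 0 = H^{2}$)
$I{\left(G \right)} = \left(16 + G\right) \left(G - 2 G^{2}\right)$ ($I{\left(G \right)} = \left(G - 2 G^{2}\right) \left(G + 4^{2}\right) = \left(G - 2 G^{2}\right) \left(G + 16\right) = \left(G - 2 G^{2}\right) \left(16 + G\right) = \left(16 + G\right) \left(G - 2 G^{2}\right)$)
$p = -7728$ ($p = 12 \left(16 - 372 - 2 \cdot 12^{2}\right) = 12 \left(16 - 372 - 288\right) = 12 \left(-644\right) = -7728$)
$\left(-133 - 17\right) p = \left(-133 - 17\right) \left(-7728\right) = \left(-150\right) \left(-7728\right) = 1159200$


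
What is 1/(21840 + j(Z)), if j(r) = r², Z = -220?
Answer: 1/70240 ≈ 1.4237e-5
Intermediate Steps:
1/(21840 + j(Z)) = 1/(21840 + (-220)²) = 1/(21840 + 48400) = 1/70240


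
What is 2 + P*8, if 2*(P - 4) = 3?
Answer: 46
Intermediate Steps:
P = 11/2 (P = 4 + (½)*3 = 4 + 3/2 = 11/2 ≈ 5.5000)
2 + P*8 = 2 + (11/2)*8 = 2 + 44 = 46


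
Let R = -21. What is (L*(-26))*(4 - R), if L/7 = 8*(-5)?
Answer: 182000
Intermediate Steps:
L = -280 (L = 7*(8*(-5)) = 7*(-40) = -280)
(L*(-26))*(4 - R) = (-280*(-26))*(4 - 1*(-21)) = 7280*(4 + 21) = 7280*25 = 182000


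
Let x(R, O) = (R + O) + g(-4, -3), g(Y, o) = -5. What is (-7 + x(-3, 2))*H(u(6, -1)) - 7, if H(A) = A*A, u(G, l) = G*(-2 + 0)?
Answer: -1879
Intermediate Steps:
x(R, O) = -5 + O + R (x(R, O) = (R + O) - 5 = (O + R) - 5 = -5 + O + R)
u(G, l) = -2*G (u(G, l) = G*(-2) = -2*G)
H(A) = A²
(-7 + x(-3, 2))*H(u(6, -1)) - 7 = (-7 + (-5 + 2 - 3))*(-2*6)² - 7 = (-7 - 6)*(-12)² - 7 = -13*144 - 7 = -1872 - 7 = -1879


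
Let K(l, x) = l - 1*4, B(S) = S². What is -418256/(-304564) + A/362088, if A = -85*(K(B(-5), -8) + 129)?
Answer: 6148428647/4594957068 ≈ 1.3381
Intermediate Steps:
K(l, x) = -4 + l (K(l, x) = l - 4 = -4 + l)
A = -12750 (A = -85*((-4 + (-5)²) + 129) = -85*((-4 + 25) + 129) = -85*(21 + 129) = -85*150 = -12750)
-418256/(-304564) + A/362088 = -418256/(-304564) - 12750/362088 = -418256*(-1/304564) - 12750*1/362088 = 104564/76141 - 2125/60348 = 6148428647/4594957068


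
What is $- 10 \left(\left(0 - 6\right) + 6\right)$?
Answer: $0$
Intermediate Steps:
$- 10 \left(\left(0 - 6\right) + 6\right) = - 10 \left(-6 + 6\right) = \left(-10\right) 0 = 0$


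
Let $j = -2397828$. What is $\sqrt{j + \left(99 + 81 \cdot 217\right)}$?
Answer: $2 i \sqrt{595038} \approx 1542.8 i$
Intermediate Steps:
$\sqrt{j + \left(99 + 81 \cdot 217\right)} = \sqrt{-2397828 + \left(99 + 81 \cdot 217\right)} = \sqrt{-2397828 + \left(99 + 17577\right)} = \sqrt{-2397828 + 17676} = \sqrt{-2380152} = 2 i \sqrt{595038}$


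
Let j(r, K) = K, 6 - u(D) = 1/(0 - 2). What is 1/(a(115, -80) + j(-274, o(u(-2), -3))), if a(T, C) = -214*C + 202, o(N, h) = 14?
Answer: 1/17336 ≈ 5.7683e-5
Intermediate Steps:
u(D) = 13/2 (u(D) = 6 - 1/(0 - 2) = 6 - 1/(-2) = 6 - 1*(-1/2) = 6 + 1/2 = 13/2)
a(T, C) = 202 - 214*C
1/(a(115, -80) + j(-274, o(u(-2), -3))) = 1/((202 - 214*(-80)) + 14) = 1/((202 + 17120) + 14) = 1/(17322 + 14) = 1/17336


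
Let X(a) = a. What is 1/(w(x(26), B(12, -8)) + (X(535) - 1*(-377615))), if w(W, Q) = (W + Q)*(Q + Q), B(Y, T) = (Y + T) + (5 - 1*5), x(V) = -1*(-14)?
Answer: 1/378294 ≈ 2.6434e-6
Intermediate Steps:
x(V) = 14
B(Y, T) = T + Y (B(Y, T) = (T + Y) + (5 - 5) = (T + Y) + 0 = T + Y)
w(W, Q) = 2*Q*(Q + W) (w(W, Q) = (Q + W)*(2*Q) = 2*Q*(Q + W))
1/(w(x(26), B(12, -8)) + (X(535) - 1*(-377615))) = 1/(2*(-8 + 12)*((-8 + 12) + 14) + (535 - 1*(-377615))) = 1/(2*4*(4 + 14) + (535 + 377615)) = 1/(2*4*18 + 378150) = 1/(144 + 378150) = 1/378294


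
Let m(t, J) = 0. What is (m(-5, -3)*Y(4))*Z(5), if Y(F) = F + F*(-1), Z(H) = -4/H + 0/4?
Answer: 0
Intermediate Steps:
Z(H) = -4/H (Z(H) = -4/H + 0*(¼) = -4/H + 0 = -4/H)
Y(F) = 0 (Y(F) = F - F = 0)
(m(-5, -3)*Y(4))*Z(5) = (0*0)*(-4/5) = 0*(-4*⅕) = 0*(-⅘) = 0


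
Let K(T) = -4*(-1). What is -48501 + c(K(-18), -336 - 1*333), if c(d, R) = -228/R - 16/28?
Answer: -75710421/1561 ≈ -48501.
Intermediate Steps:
K(T) = 4
c(d, R) = -4/7 - 228/R (c(d, R) = -228/R - 16*1/28 = -228/R - 4/7 = -4/7 - 228/R)
-48501 + c(K(-18), -336 - 1*333) = -48501 + (-4/7 - 228/(-336 - 1*333)) = -48501 + (-4/7 - 228/(-336 - 333)) = -48501 + (-4/7 - 228/(-669)) = -48501 + (-4/7 - 228*(-1/669)) = -48501 + (-4/7 + 76/223) = -48501 - 360/1561 = -75710421/1561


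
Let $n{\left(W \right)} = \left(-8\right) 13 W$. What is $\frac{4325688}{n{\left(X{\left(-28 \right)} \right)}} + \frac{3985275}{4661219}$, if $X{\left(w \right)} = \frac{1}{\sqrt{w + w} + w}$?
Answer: $\frac{70570478636427}{60595847} - \frac{1081422 i \sqrt{14}}{13} \approx 1.1646 \cdot 10^{6} - 3.1125 \cdot 10^{5} i$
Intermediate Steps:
$X{\left(w \right)} = \frac{1}{w + \sqrt{2} \sqrt{w}}$ ($X{\left(w \right)} = \frac{1}{\sqrt{2 w} + w} = \frac{1}{\sqrt{2} \sqrt{w} + w} = \frac{1}{w + \sqrt{2} \sqrt{w}}$)
$n{\left(W \right)} = - 104 W$
$\frac{4325688}{n{\left(X{\left(-28 \right)} \right)}} + \frac{3985275}{4661219} = \frac{4325688}{\left(-104\right) \frac{1}{-28 + \sqrt{2} \sqrt{-28}}} + \frac{3985275}{4661219} = \frac{4325688}{\left(-104\right) \frac{1}{-28 + \sqrt{2} \cdot 2 i \sqrt{7}}} + 3985275 \cdot \frac{1}{4661219} = \frac{4325688}{\left(-104\right) \frac{1}{-28 + 2 i \sqrt{14}}} + \frac{3985275}{4661219} = 4325688 \left(\frac{7}{26} - \frac{i \sqrt{14}}{52}\right) + \frac{3985275}{4661219} = \left(\frac{15139908}{13} - \frac{1081422 i \sqrt{14}}{13}\right) + \frac{3985275}{4661219} = \frac{70570478636427}{60595847} - \frac{1081422 i \sqrt{14}}{13}$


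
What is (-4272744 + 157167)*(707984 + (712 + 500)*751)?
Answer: -6659810239092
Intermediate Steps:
(-4272744 + 157167)*(707984 + (712 + 500)*751) = -4115577*(707984 + 1212*751) = -4115577*(707984 + 910212) = -4115577*1618196 = -6659810239092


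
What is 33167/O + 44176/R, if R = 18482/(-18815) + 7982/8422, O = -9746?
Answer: -34111704132510819/26675162602 ≈ -1.2788e+6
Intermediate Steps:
R = -2737037/79229965 (R = 18482*(-1/18815) + 7982*(1/8422) = -18482/18815 + 3991/4211 = -2737037/79229965 ≈ -0.034545)
33167/O + 44176/R = 33167/(-9746) + 44176/(-2737037/79229965) = 33167*(-1/9746) + 44176*(-79229965/2737037) = -33167/9746 - 3500062933840/2737037 = -34111704132510819/26675162602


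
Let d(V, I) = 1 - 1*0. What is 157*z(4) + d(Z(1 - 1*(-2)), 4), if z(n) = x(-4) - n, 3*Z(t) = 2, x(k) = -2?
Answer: -941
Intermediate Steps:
Z(t) = ⅔ (Z(t) = (⅓)*2 = ⅔)
d(V, I) = 1 (d(V, I) = 1 + 0 = 1)
z(n) = -2 - n
157*z(4) + d(Z(1 - 1*(-2)), 4) = 157*(-2 - 1*4) + 1 = 157*(-2 - 4) + 1 = 157*(-6) + 1 = -942 + 1 = -941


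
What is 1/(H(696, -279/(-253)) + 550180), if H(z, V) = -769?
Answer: 1/549411 ≈ 1.8201e-6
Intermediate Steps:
1/(H(696, -279/(-253)) + 550180) = 1/(-769 + 550180) = 1/549411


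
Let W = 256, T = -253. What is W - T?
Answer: 509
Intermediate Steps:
W - T = 256 - 1*(-253) = 256 + 253 = 509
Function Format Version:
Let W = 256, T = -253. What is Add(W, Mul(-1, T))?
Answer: 509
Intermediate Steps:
Add(W, Mul(-1, T)) = Add(256, Mul(-1, -253)) = Add(256, 253) = 509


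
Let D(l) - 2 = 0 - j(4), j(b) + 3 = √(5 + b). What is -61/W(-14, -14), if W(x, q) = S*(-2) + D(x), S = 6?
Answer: 61/10 ≈ 6.1000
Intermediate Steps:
j(b) = -3 + √(5 + b)
D(l) = 2 (D(l) = 2 + (0 - (-3 + √(5 + 4))) = 2 + (0 - (-3 + √9)) = 2 + (0 - (-3 + 3)) = 2 + (0 - 1*0) = 2 + (0 + 0) = 2 + 0 = 2)
W(x, q) = -10 (W(x, q) = 6*(-2) + 2 = -12 + 2 = -10)
-61/W(-14, -14) = -61/(-10) = -61*(-⅒) = 61/10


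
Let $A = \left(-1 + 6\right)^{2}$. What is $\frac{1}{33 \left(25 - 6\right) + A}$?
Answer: $\frac{1}{652} \approx 0.0015337$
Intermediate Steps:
$A = 25$ ($A = 5^{2} = 25$)
$\frac{1}{33 \left(25 - 6\right) + A} = \frac{1}{33 \left(25 - 6\right) + 25} = \frac{1}{33 \cdot 19 + 25} = \frac{1}{627 + 25} = \frac{1}{652}$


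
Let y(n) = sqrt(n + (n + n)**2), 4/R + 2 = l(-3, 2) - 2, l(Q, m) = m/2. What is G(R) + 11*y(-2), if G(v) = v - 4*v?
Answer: 4 + 11*sqrt(14) ≈ 45.158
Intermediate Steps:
l(Q, m) = m/2 (l(Q, m) = m*(1/2) = m/2)
R = -4/3 (R = 4/(-2 + ((1/2)*2 - 2)) = 4/(-2 + (1 - 2)) = 4/(-2 - 1) = 4/(-3) = 4*(-1/3) = -4/3 ≈ -1.3333)
y(n) = sqrt(n + 4*n**2) (y(n) = sqrt(n + (2*n)**2) = sqrt(n + 4*n**2))
G(v) = -3*v
G(R) + 11*y(-2) = -3*(-4/3) + 11*sqrt(-2*(1 + 4*(-2))) = 4 + 11*sqrt(-2*(1 - 8)) = 4 + 11*sqrt(-2*(-7)) = 4 + 11*sqrt(14)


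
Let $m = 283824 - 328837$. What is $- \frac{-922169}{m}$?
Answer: $- \frac{922169}{45013} \approx -20.487$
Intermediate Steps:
$m = -45013$
$- \frac{-922169}{m} = - \frac{-922169}{-45013} = - \frac{\left(-922169\right) \left(-1\right)}{45013} = \left(-1\right) \frac{922169}{45013} = - \frac{922169}{45013}$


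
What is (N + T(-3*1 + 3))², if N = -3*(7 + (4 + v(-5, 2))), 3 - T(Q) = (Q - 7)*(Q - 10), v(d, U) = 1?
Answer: 10609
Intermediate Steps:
T(Q) = 3 - (-10 + Q)*(-7 + Q) (T(Q) = 3 - (Q - 7)*(Q - 10) = 3 - (-7 + Q)*(-10 + Q) = 3 - (-10 + Q)*(-7 + Q))
N = -36 (N = -3*(7 + (4 + 1)) = -3*(7 + 5) = -3*12 = -36)
(N + T(-3*1 + 3))² = (-36 + (-67 - (-3*1 + 3)² + 17*(-3*1 + 3)))² = (-36 + (-67 - (-3 + 3)² + 17*(-3 + 3)))² = (-36 + (-67 - 1*0² + 17*0))² = (-36 + (-67 - 1*0 + 0))² = (-36 + (-67 + 0 + 0))² = (-36 - 67)² = (-103)² = 10609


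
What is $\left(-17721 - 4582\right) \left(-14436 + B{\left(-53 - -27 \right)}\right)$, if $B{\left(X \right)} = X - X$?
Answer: $321966108$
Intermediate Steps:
$B{\left(X \right)} = 0$
$\left(-17721 - 4582\right) \left(-14436 + B{\left(-53 - -27 \right)}\right) = \left(-17721 - 4582\right) \left(-14436 + 0\right) = \left(-22303\right) \left(-14436\right) = 321966108$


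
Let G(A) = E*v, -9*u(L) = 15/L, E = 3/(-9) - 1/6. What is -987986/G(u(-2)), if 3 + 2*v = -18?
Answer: -3951944/21 ≈ -1.8819e+5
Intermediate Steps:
v = -21/2 (v = -3/2 + (½)*(-18) = -3/2 - 9 = -21/2 ≈ -10.500)
E = -½ (E = 3*(-⅑) - 1*⅙ = -⅓ - ⅙ = -½ ≈ -0.50000)
u(L) = -5/(3*L)
G(A) = 21/4 (G(A) = -½*(-21/2) = 21/4)
-987986/G(u(-2)) = -987986/21/4 = -987986*4/21 = -3951944/21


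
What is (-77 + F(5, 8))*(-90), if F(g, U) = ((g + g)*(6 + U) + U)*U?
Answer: -99630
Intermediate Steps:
F(g, U) = U*(U + 2*g*(6 + U)) (F(g, U) = ((2*g)*(6 + U) + U)*U = (2*g*(6 + U) + U)*U = (U + 2*g*(6 + U))*U = U*(U + 2*g*(6 + U)))
(-77 + F(5, 8))*(-90) = (-77 + 8*(8 + 12*5 + 2*8*5))*(-90) = (-77 + 8*(8 + 60 + 80))*(-90) = (-77 + 8*148)*(-90) = (-77 + 1184)*(-90) = 1107*(-90) = -99630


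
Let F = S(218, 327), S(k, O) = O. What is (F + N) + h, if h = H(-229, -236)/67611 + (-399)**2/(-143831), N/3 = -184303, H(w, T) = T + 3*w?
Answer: -5373626462132086/9724557741 ≈ -5.5258e+5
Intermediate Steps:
F = 327
N = -552909 (N = 3*(-184303) = -552909)
h = -10896494824/9724557741 (h = (-236 + 3*(-229))/67611 + (-399)**2/(-143831) = (-236 - 687)*(1/67611) + 159201*(-1/143831) = -923*1/67611 - 159201/143831 = -923/67611 - 159201/143831 = -10896494824/9724557741 ≈ -1.1205)
(F + N) + h = (327 - 552909) - 10896494824/9724557741 = -552582 - 10896494824/9724557741 = -5373626462132086/9724557741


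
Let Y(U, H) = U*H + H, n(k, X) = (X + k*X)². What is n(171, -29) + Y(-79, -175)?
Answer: 24893794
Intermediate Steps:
n(k, X) = (X + X*k)²
Y(U, H) = H + H*U (Y(U, H) = H*U + H = H + H*U)
n(171, -29) + Y(-79, -175) = (-29)²*(1 + 171)² - 175*(1 - 79) = 841*172² - 175*(-78) = 841*29584 + 13650 = 24880144 + 13650 = 24893794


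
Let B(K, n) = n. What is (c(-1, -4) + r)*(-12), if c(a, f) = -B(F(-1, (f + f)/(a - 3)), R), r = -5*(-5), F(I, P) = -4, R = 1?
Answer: -288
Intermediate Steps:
r = 25
c(a, f) = -1 (c(a, f) = -1*1 = -1)
(c(-1, -4) + r)*(-12) = (-1 + 25)*(-12) = 24*(-12) = -288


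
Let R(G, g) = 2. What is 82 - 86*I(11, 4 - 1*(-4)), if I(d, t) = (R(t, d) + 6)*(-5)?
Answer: 3522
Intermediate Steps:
I(d, t) = -40 (I(d, t) = (2 + 6)*(-5) = 8*(-5) = -40)
82 - 86*I(11, 4 - 1*(-4)) = 82 - 86*(-40) = 82 + 3440 = 3522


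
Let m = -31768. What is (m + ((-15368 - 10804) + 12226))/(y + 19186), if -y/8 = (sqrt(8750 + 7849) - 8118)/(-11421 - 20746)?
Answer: -226855382061640521/95200361978356897 + 2940964476*sqrt(16599)/95200361978356897 ≈ -2.3829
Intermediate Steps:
y = -64944/32167 + 8*sqrt(16599)/32167 (y = -8*(sqrt(8750 + 7849) - 8118)/(-11421 - 20746) = -8*(sqrt(16599) - 8118)/(-32167) = -8*(-8118 + sqrt(16599))*(-1)/32167 = -8*(8118/32167 - sqrt(16599)/32167) = -64944/32167 + 8*sqrt(16599)/32167 ≈ -1.9869)
(m + ((-15368 - 10804) + 12226))/(y + 19186) = (-31768 + ((-15368 - 10804) + 12226))/((-64944/32167 + 8*sqrt(16599)/32167) + 19186) = (-31768 + (-26172 + 12226))/(617091118/32167 + 8*sqrt(16599)/32167) = (-31768 - 13946)/(617091118/32167 + 8*sqrt(16599)/32167) = -45714/(617091118/32167 + 8*sqrt(16599)/32167)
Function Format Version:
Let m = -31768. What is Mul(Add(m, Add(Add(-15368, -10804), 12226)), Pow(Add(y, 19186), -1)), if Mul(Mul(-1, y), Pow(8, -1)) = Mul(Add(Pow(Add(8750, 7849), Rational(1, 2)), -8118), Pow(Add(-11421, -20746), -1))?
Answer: Add(Rational(-226855382061640521, 95200361978356897), Mul(Rational(2940964476, 95200361978356897), Pow(16599, Rational(1, 2)))) ≈ -2.3829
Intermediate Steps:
y = Add(Rational(-64944, 32167), Mul(Rational(8, 32167), Pow(16599, Rational(1, 2)))) (y = Mul(-8, Mul(Add(Pow(Add(8750, 7849), Rational(1, 2)), -8118), Pow(Add(-11421, -20746), -1))) = Mul(-8, Mul(Add(Pow(16599, Rational(1, 2)), -8118), Pow(-32167, -1))) = Mul(-8, Mul(Add(-8118, Pow(16599, Rational(1, 2))), Rational(-1, 32167))) = Mul(-8, Add(Rational(8118, 32167), Mul(Rational(-1, 32167), Pow(16599, Rational(1, 2))))) = Add(Rational(-64944, 32167), Mul(Rational(8, 32167), Pow(16599, Rational(1, 2)))) ≈ -1.9869)
Mul(Add(m, Add(Add(-15368, -10804), 12226)), Pow(Add(y, 19186), -1)) = Mul(Add(-31768, Add(Add(-15368, -10804), 12226)), Pow(Add(Add(Rational(-64944, 32167), Mul(Rational(8, 32167), Pow(16599, Rational(1, 2)))), 19186), -1)) = Mul(Add(-31768, Add(-26172, 12226)), Pow(Add(Rational(617091118, 32167), Mul(Rational(8, 32167), Pow(16599, Rational(1, 2)))), -1)) = Mul(Add(-31768, -13946), Pow(Add(Rational(617091118, 32167), Mul(Rational(8, 32167), Pow(16599, Rational(1, 2)))), -1)) = Mul(-45714, Pow(Add(Rational(617091118, 32167), Mul(Rational(8, 32167), Pow(16599, Rational(1, 2)))), -1))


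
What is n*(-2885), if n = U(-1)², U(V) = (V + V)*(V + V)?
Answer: -46160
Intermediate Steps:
U(V) = 4*V² (U(V) = (2*V)*(2*V) = 4*V²)
n = 16 (n = (4*(-1)²)² = (4*1)² = 4² = 16)
n*(-2885) = 16*(-2885) = -46160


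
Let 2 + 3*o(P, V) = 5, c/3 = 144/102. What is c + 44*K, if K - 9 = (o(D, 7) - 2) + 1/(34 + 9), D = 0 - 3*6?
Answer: 261156/731 ≈ 357.26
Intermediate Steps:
D = -18 (D = 0 - 18 = -18)
c = 72/17 (c = 3*(144/102) = 3*(144*(1/102)) = 3*(24/17) = 72/17 ≈ 4.2353)
o(P, V) = 1 (o(P, V) = -⅔ + (⅓)*5 = -⅔ + 5/3 = 1)
K = 345/43 (K = 9 + ((1 - 2) + 1/(34 + 9)) = 9 + (-1 + 1/43) = 9 - 42/43 = 345/43 ≈ 8.0233)
c + 44*K = 72/17 + 44*(345/43) = 72/17 + 15180/43 = 261156/731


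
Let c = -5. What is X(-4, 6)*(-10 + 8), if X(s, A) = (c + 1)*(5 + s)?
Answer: 8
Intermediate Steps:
X(s, A) = -20 - 4*s (X(s, A) = (-5 + 1)*(5 + s) = -4*(5 + s) = -20 - 4*s)
X(-4, 6)*(-10 + 8) = (-20 - 4*(-4))*(-10 + 8) = (-20 + 16)*(-2) = -4*(-2) = 8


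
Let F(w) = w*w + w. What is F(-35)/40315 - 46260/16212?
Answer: -30761327/10893113 ≈ -2.8239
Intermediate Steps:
F(w) = w + w² (F(w) = w² + w = w + w²)
F(-35)/40315 - 46260/16212 = -35*(1 - 35)/40315 - 46260/16212 = -35*(-34)*(1/40315) - 46260*1/16212 = 1190*(1/40315) - 3855/1351 = 238/8063 - 3855/1351 = -30761327/10893113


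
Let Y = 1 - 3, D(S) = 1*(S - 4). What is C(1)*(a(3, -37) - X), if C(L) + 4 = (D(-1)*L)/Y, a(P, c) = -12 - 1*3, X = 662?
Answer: 2031/2 ≈ 1015.5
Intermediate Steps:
D(S) = -4 + S (D(S) = 1*(-4 + S) = -4 + S)
a(P, c) = -15 (a(P, c) = -12 - 3 = -15)
Y = -2
C(L) = -4 + 5*L/2 (C(L) = -4 + ((-4 - 1)*L)/(-2) = -4 - 5*L*(-½) = -4 + 5*L/2)
C(1)*(a(3, -37) - X) = (-4 + (5/2)*1)*(-15 - 1*662) = (-4 + 5/2)*(-15 - 662) = -3/2*(-677) = 2031/2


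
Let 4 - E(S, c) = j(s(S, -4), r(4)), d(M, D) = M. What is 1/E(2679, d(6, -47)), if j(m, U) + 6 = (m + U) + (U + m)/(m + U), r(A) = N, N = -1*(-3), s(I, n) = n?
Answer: ⅒ ≈ 0.10000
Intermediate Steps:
N = 3
r(A) = 3
j(m, U) = -5 + U + m (j(m, U) = -6 + ((m + U) + (U + m)/(m + U)) = -6 + ((U + m) + (U + m)/(U + m)) = -6 + ((U + m) + 1) = -6 + (1 + U + m) = -5 + U + m)
E(S, c) = 10 (E(S, c) = 4 - (-5 + 3 - 4) = 4 - 1*(-6) = 4 + 6 = 10)
1/E(2679, d(6, -47)) = 1/10 = ⅒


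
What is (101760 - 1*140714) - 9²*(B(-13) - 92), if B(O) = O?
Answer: -30449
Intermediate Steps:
(101760 - 1*140714) - 9²*(B(-13) - 92) = (101760 - 1*140714) - 9²*(-13 - 92) = (101760 - 140714) - 81*(-105) = -38954 - 1*(-8505) = -38954 + 8505 = -30449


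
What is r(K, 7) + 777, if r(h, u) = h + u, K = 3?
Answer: 787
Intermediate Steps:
r(K, 7) + 777 = (3 + 7) + 777 = 10 + 777 = 787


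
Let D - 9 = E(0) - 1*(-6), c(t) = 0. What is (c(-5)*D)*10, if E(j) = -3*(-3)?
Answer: 0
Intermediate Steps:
E(j) = 9
D = 24 (D = 9 + (9 - 1*(-6)) = 9 + (9 + 6) = 9 + 15 = 24)
(c(-5)*D)*10 = (0*24)*10 = 0*10 = 0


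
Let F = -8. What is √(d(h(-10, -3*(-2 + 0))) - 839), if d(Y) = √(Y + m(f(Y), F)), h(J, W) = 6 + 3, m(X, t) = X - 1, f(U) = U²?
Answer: √(-839 + √89) ≈ 28.802*I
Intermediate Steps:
m(X, t) = -1 + X
h(J, W) = 9
d(Y) = √(-1 + Y + Y²) (d(Y) = √(Y + (-1 + Y²)) = √(-1 + Y + Y²))
√(d(h(-10, -3*(-2 + 0))) - 839) = √(√(-1 + 9 + 9²) - 839) = √(√(-1 + 9 + 81) - 839) = √(√89 - 839) = √(-839 + √89)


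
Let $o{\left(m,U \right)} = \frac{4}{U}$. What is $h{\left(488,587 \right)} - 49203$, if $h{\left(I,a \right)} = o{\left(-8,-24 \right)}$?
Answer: $- \frac{295219}{6} \approx -49203.0$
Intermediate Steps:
$h{\left(I,a \right)} = - \frac{1}{6}$ ($h{\left(I,a \right)} = \frac{4}{-24} = 4 \left(- \frac{1}{24}\right) = - \frac{1}{6}$)
$h{\left(488,587 \right)} - 49203 = - \frac{1}{6} - 49203 = - \frac{295219}{6}$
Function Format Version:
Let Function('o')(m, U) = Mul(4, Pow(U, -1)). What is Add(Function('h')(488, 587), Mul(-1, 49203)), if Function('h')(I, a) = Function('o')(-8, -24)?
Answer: Rational(-295219, 6) ≈ -49203.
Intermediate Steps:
Function('h')(I, a) = Rational(-1, 6) (Function('h')(I, a) = Mul(4, Pow(-24, -1)) = Mul(4, Rational(-1, 24)) = Rational(-1, 6))
Add(Function('h')(488, 587), Mul(-1, 49203)) = Add(Rational(-1, 6), Mul(-1, 49203)) = Add(Rational(-1, 6), -49203) = Rational(-295219, 6)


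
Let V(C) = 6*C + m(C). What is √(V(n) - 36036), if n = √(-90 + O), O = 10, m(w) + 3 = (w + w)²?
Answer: √(-36359 + 24*I*√5) ≈ 0.141 + 190.68*I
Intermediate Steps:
m(w) = -3 + 4*w² (m(w) = -3 + (w + w)² = -3 + (2*w)² = -3 + 4*w²)
n = 4*I*√5 (n = √(-90 + 10) = √(-80) = 4*I*√5 ≈ 8.9443*I)
V(C) = -3 + 4*C² + 6*C (V(C) = 6*C + (-3 + 4*C²) = -3 + 4*C² + 6*C)
√(V(n) - 36036) = √((-3 + 4*(4*I*√5)² + 6*(4*I*√5)) - 36036) = √((-3 + 4*(-80) + 24*I*√5) - 36036) = √((-3 - 320 + 24*I*√5) - 36036) = √((-323 + 24*I*√5) - 36036) = √(-36359 + 24*I*√5)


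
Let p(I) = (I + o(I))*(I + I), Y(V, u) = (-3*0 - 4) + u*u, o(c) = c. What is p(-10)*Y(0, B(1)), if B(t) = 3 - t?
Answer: 0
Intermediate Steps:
Y(V, u) = -4 + u**2 (Y(V, u) = (0 - 4) + u**2 = -4 + u**2)
p(I) = 4*I**2 (p(I) = (I + I)*(I + I) = (2*I)*(2*I) = 4*I**2)
p(-10)*Y(0, B(1)) = (4*(-10)**2)*(-4 + (3 - 1*1)**2) = (4*100)*(-4 + (3 - 1)**2) = 400*(-4 + 2**2) = 400*(-4 + 4) = 400*0 = 0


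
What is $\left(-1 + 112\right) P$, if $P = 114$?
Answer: $12654$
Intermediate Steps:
$\left(-1 + 112\right) P = \left(-1 + 112\right) 114 = 111 \cdot 114 = 12654$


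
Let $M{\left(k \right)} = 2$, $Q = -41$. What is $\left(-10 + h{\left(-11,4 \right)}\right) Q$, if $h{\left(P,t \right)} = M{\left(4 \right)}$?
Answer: $328$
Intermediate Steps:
$h{\left(P,t \right)} = 2$
$\left(-10 + h{\left(-11,4 \right)}\right) Q = \left(-10 + 2\right) \left(-41\right) = \left(-8\right) \left(-41\right) = 328$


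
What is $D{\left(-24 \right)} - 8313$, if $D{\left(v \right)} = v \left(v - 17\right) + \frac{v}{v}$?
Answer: $-7328$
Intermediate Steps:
$D{\left(v \right)} = 1 + v \left(-17 + v\right)$ ($D{\left(v \right)} = v \left(-17 + v\right) + 1 = 1 + v \left(-17 + v\right)$)
$D{\left(-24 \right)} - 8313 = \left(1 + \left(-24\right)^{2} - -408\right) - 8313 = \left(1 + 576 + 408\right) - 8313 = 985 - 8313 = -7328$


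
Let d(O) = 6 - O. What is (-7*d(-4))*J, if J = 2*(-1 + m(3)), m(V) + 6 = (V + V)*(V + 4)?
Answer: -4900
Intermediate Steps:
m(V) = -6 + 2*V*(4 + V) (m(V) = -6 + (V + V)*(V + 4) = -6 + (2*V)*(4 + V) = -6 + 2*V*(4 + V))
J = 70 (J = 2*(-1 + (-6 + 2*3² + 8*3)) = 2*(-1 + (-6 + 2*9 + 24)) = 2*(-1 + (-6 + 18 + 24)) = 2*(-1 + 36) = 2*35 = 70)
(-7*d(-4))*J = -7*(6 - 1*(-4))*70 = -7*(6 + 4)*70 = -7*10*70 = -70*70 = -4900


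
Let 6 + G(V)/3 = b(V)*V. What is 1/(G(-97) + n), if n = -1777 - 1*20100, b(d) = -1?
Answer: -1/21604 ≈ -4.6288e-5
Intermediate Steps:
n = -21877 (n = -1777 - 20100 = -21877)
G(V) = -18 - 3*V (G(V) = -18 + 3*(-V) = -18 - 3*V)
1/(G(-97) + n) = 1/((-18 - 3*(-97)) - 21877) = 1/((-18 + 291) - 21877) = 1/(273 - 21877) = 1/(-21604) = -1/21604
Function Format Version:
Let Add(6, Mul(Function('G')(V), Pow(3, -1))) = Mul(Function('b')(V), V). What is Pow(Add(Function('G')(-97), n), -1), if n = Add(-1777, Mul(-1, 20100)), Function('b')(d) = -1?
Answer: Rational(-1, 21604) ≈ -4.6288e-5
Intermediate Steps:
n = -21877 (n = Add(-1777, -20100) = -21877)
Function('G')(V) = Add(-18, Mul(-3, V)) (Function('G')(V) = Add(-18, Mul(3, Mul(-1, V))) = Add(-18, Mul(-3, V)))
Pow(Add(Function('G')(-97), n), -1) = Pow(Add(Add(-18, Mul(-3, -97)), -21877), -1) = Pow(Add(Add(-18, 291), -21877), -1) = Pow(Add(273, -21877), -1) = Pow(-21604, -1) = Rational(-1, 21604)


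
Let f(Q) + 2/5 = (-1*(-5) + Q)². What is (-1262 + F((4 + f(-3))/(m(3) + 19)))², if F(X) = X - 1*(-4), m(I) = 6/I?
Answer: 17437730704/11025 ≈ 1.5817e+6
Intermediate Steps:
f(Q) = -⅖ + (5 + Q)² (f(Q) = -⅖ + (-1*(-5) + Q)² = -⅖ + (5 + Q)²)
F(X) = 4 + X (F(X) = X + 4 = 4 + X)
(-1262 + F((4 + f(-3))/(m(3) + 19)))² = (-1262 + (4 + (4 + (-⅖ + (5 - 3)²))/(6/3 + 19)))² = (-1262 + (4 + (4 + (-⅖ + 2²))/(6*(⅓) + 19)))² = (-1262 + (4 + (4 + (-⅖ + 4))/(2 + 19)))² = (-1262 + (4 + (4 + 18/5)/21))² = (-1262 + (4 + (38/5)*(1/21)))² = (-1262 + (4 + 38/105))² = (-1262 + 458/105)² = (-132052/105)² = 17437730704/11025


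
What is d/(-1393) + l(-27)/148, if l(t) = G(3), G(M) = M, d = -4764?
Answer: 709251/206164 ≈ 3.4402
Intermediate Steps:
l(t) = 3
d/(-1393) + l(-27)/148 = -4764/(-1393) + 3/148 = -4764*(-1/1393) + 3*(1/148) = 4764/1393 + 3/148 = 709251/206164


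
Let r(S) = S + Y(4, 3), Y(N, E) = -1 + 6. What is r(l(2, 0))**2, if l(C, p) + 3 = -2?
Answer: 0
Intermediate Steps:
Y(N, E) = 5
l(C, p) = -5 (l(C, p) = -3 - 2 = -5)
r(S) = 5 + S (r(S) = S + 5 = 5 + S)
r(l(2, 0))**2 = (5 - 5)**2 = 0**2 = 0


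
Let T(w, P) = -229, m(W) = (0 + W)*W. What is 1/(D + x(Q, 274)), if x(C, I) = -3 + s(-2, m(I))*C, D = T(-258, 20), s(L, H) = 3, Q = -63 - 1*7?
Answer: -1/442 ≈ -0.0022624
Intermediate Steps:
m(W) = W² (m(W) = W*W = W²)
Q = -70 (Q = -63 - 7 = -70)
D = -229
x(C, I) = -3 + 3*C
1/(D + x(Q, 274)) = 1/(-229 + (-3 + 3*(-70))) = 1/(-229 + (-3 - 210)) = 1/(-229 - 213) = 1/(-442) = -1/442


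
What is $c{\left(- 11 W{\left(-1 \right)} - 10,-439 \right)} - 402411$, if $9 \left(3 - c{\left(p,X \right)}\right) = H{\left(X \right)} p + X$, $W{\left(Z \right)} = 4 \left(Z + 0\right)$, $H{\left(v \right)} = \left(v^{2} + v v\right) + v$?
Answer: $-1856815$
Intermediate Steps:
$H{\left(v \right)} = v + 2 v^{2}$ ($H{\left(v \right)} = \left(v^{2} + v^{2}\right) + v = 2 v^{2} + v = v + 2 v^{2}$)
$W{\left(Z \right)} = 4 Z$
$c{\left(p,X \right)} = 3 - \frac{X}{9} - \frac{X p \left(1 + 2 X\right)}{9}$ ($c{\left(p,X \right)} = 3 - \frac{X \left(1 + 2 X\right) p + X}{9} = 3 - \frac{X p \left(1 + 2 X\right) + X}{9} = 3 - \frac{X + X p \left(1 + 2 X\right)}{9} = 3 - \left(\frac{X}{9} + \frac{X p \left(1 + 2 X\right)}{9}\right) = 3 - \frac{X}{9} - \frac{X p \left(1 + 2 X\right)}{9}$)
$c{\left(- 11 W{\left(-1 \right)} - 10,-439 \right)} - 402411 = \left(3 - - \frac{439}{9} - - \frac{439 \left(- 11 \cdot 4 \left(-1\right) - 10\right) \left(1 + 2 \left(-439\right)\right)}{9}\right) - 402411 = \left(3 + \frac{439}{9} - - \frac{439 \left(\left(-11\right) \left(-4\right) - 10\right) \left(1 - 878\right)}{9}\right) - 402411 = \left(3 + \frac{439}{9} - \left(- \frac{439}{9}\right) \left(44 - 10\right) \left(-877\right)\right) - 402411 = \left(3 + \frac{439}{9} - \left(- \frac{439}{9}\right) 34 \left(-877\right)\right) - 402411 = \left(3 + \frac{439}{9} - \frac{13090102}{9}\right) - 402411 = -1454404 - 402411 = -1856815$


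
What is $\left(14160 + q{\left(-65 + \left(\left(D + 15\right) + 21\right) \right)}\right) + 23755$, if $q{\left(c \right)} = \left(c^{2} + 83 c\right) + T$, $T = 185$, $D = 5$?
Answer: $36684$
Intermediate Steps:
$q{\left(c \right)} = 185 + c^{2} + 83 c$ ($q{\left(c \right)} = \left(c^{2} + 83 c\right) + 185 = 185 + c^{2} + 83 c$)
$\left(14160 + q{\left(-65 + \left(\left(D + 15\right) + 21\right) \right)}\right) + 23755 = \left(14160 + \left(185 + \left(-65 + \left(\left(5 + 15\right) + 21\right)\right)^{2} + 83 \left(-65 + \left(\left(5 + 15\right) + 21\right)\right)\right)\right) + 23755 = \left(14160 + \left(185 + \left(-65 + \left(20 + 21\right)\right)^{2} + 83 \left(-65 + \left(20 + 21\right)\right)\right)\right) + 23755 = \left(14160 + \left(185 + \left(-65 + 41\right)^{2} + 83 \left(-65 + 41\right)\right)\right) + 23755 = \left(14160 + \left(185 + \left(-24\right)^{2} + 83 \left(-24\right)\right)\right) + 23755 = \left(14160 + \left(185 + 576 - 1992\right)\right) + 23755 = \left(14160 - 1231\right) + 23755 = 12929 + 23755 = 36684$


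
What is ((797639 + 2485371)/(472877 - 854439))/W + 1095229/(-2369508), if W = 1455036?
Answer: -2111333595273216/4567773353605187 ≈ -0.46222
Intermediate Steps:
((797639 + 2485371)/(472877 - 854439))/W + 1095229/(-2369508) = ((797639 + 2485371)/(472877 - 854439))/1455036 + 1095229/(-2369508) = (3283010/(-381562))*(1/1455036) + 1095229*(-1/2369508) = (3283010*(-1/381562))*(1/1455036) - 1095229/2369508 = -1641505/190781*1/1455036 - 1095229/2369508 = -1641505/277593223116 - 1095229/2369508 = -2111333595273216/4567773353605187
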